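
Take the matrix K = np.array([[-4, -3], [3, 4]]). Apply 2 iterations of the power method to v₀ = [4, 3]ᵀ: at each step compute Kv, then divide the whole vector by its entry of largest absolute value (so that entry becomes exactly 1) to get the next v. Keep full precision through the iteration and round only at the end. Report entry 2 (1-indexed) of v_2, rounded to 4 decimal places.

Kv0 = (-25.00000, 24.00000); divide by -25.00000 → v1 = (1.00000, -0.96000)
Kv1 = (-1.12000, -0.84000); divide by -1.12000 → v2 = (1.00000, 0.75000)
Requested entry of v2: 21/28 = 0.7500

0.7500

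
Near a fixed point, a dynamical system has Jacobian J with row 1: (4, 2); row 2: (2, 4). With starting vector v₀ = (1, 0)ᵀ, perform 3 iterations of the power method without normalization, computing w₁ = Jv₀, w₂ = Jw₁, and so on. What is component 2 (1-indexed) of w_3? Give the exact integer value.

104

w1 = Jv₀ = (4·1 + 2·0; 2·1 + 4·0) = (4, 2)
w2 = Jw1 = (4·4 + 2·2; 2·4 + 4·2) = (20, 16)
w3 = Jw2 = (112, 104)
The requested component of w3 is 104.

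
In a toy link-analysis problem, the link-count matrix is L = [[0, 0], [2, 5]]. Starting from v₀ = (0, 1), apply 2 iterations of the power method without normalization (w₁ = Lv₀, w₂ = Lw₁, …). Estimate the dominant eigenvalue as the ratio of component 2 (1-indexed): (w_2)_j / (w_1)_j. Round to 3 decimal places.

5.000

w1 = Lv₀ = (0, 5)
w2 = Lw1 = (0, 25)
Ratio at component: 25 / 5 = 5.000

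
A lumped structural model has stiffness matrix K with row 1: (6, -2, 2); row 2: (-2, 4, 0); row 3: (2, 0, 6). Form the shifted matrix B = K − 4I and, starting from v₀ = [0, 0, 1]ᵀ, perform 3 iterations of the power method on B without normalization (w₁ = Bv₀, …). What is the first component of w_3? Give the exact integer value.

B = K − 4I has rows (2, -2, 2); (-2, 0, 0); (2, 0, 2)
w1 = Bv₀ = (2·0 + (-2)·0 + 2·1; (-2)·0 + 0·0 + 0·1; 2·0 + 0·0 + 2·1) = (2, 0, 2)
w2 = Bw1 = (2·2 + (-2)·0 + 2·2; (-2)·2 + 0·0 + 0·2; 2·2 + 0·0 + 2·2) = (8, -4, 8)
w3 = Bw2 = (40, -16, 32)
Requested component of w3: 40

40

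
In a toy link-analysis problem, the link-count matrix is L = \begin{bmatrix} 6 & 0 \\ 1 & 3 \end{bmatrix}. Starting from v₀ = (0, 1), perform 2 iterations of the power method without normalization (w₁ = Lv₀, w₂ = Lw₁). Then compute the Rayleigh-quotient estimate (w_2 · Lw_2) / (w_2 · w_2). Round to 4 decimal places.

λ ≈ 3.0000

w1 = Lv₀ = (0, 3)
w2 = Lw1 = (0, 9)
Lw2 = (0, 27)
w2·Lw2 = 0·0 + 9·27 = 243; w2·w2 = 0·0 + 9·9 = 81
λ ≈ 243/81 = 3.0000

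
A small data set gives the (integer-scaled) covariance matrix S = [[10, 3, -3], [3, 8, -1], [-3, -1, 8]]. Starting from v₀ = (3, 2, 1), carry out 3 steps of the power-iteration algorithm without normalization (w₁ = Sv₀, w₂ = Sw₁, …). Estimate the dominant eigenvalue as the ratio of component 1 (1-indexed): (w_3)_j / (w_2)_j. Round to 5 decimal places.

w1 = Sv₀ = (33, 24, -3)
w2 = Sw1 = (411, 294, -147)
w3 = Sw2 = (5433, 3732, -2703)
Ratio at component: 5433 / 411 = 13.21898

13.21898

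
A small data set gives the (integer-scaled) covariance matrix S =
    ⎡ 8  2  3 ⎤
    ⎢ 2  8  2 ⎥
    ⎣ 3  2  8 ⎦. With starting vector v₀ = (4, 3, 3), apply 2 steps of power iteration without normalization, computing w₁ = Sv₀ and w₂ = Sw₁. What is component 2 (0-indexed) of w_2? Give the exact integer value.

w1 = Sv₀ = (8·4 + 2·3 + 3·3; 2·4 + 8·3 + 2·3; 3·4 + 2·3 + 8·3) = (47, 38, 42)
w2 = Sw1 = (8·47 + 2·38 + 3·42; 2·47 + 8·38 + 2·42; 3·47 + 2·38 + 8·42) = (578, 482, 553)
The requested component of w2 is 553.

553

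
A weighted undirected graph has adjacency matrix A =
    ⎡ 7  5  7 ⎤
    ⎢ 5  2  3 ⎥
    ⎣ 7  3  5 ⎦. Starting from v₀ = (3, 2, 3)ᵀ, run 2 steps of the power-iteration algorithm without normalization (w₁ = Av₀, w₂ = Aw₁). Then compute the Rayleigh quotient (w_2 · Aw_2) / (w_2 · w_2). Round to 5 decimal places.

15.52133

w1 = Av₀ = (52, 28, 42)
w2 = Aw1 = (798, 442, 658)
Aw2 = (12402, 6848, 10202)
w2·Aw2 = 798·12402 + 442·6848 + 658·10202 = 19636528; w2·w2 = 798·798 + 442·442 + 658·658 = 1265132
λ ≈ 19636528/1265132 = 15.52133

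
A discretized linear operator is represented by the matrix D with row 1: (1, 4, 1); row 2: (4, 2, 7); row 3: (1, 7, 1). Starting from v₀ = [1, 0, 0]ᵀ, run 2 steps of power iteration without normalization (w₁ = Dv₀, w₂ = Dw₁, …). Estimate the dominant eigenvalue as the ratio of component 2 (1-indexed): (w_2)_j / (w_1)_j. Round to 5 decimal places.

w1 = Dv₀ = (1, 4, 1)
w2 = Dw1 = (18, 19, 30)
Ratio at component: 19 / 4 = 4.75000

λ ≈ 4.75000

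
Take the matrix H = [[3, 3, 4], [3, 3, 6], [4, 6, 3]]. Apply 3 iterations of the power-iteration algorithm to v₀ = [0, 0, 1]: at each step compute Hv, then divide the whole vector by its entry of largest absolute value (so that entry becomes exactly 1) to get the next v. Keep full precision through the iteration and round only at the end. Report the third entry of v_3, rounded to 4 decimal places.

1.0000

Hv0 = (4.00000, 6.00000, 3.00000); divide by 6.00000 → v1 = (0.66667, 1.00000, 0.50000)
Hv1 = (7.00000, 8.00000, 10.16667); divide by 10.16667 → v2 = (0.68852, 0.78689, 1.00000)
Hv2 = (8.42623, 10.42623, 10.47541); divide by 10.47541 → v3 = (0.80438, 0.99531, 1.00000)
Requested entry of v3: 639/639 = 1.0000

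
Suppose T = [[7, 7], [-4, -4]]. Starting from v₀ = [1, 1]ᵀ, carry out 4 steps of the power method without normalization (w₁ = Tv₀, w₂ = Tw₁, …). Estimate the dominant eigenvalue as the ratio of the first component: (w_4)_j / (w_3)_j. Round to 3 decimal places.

3.000

w1 = Tv₀ = (7·1 + 7·1; (-4)·1 + (-4)·1) = (14, -8)
w2 = Tw1 = (7·14 + 7·(-8); (-4)·14 + (-4)·(-8)) = (42, -24)
w3 = Tw2 = (126, -72)
w4 = Tw3 = (378, -216)
Ratio at component: 378 / 126 = 3.000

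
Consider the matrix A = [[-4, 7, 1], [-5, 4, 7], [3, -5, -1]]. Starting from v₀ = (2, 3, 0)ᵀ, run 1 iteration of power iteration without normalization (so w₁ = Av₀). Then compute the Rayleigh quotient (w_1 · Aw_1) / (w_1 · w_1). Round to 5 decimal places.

w1 = Av₀ = ((-4)·2 + 7·3 + 1·0; (-5)·2 + 4·3 + 7·0; 3·2 + (-5)·3 + (-1)·0) = (13, 2, -9)
Aw1 = (-47, -120, 38)
w1·Aw1 = 13·(-47) + 2·(-120) + (-9)·38 = -1193; w1·w1 = 13·13 + 2·2 + (-9)·(-9) = 254
λ ≈ -1193/254 = -4.69685

λ ≈ -4.69685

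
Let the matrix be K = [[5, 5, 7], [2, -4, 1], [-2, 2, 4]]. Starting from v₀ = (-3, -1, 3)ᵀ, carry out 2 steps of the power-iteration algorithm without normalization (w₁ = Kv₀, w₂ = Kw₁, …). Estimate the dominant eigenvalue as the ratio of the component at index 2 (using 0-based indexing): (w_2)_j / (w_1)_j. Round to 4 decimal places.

λ ≈ 4.0000

w1 = Kv₀ = (1, 1, 16)
w2 = Kw1 = (122, 14, 64)
Ratio at component: 64 / 16 = 4.0000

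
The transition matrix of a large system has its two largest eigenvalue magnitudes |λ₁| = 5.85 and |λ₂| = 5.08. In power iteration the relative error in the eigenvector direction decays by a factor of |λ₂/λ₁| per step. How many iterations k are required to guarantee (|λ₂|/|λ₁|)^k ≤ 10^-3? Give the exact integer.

49

|λ₂/λ₁| = 5.08/5.85 = 0.86838
Need k ≥ ln(10^-3) / ln(0.86838) = -6.9078 / -0.1411 ≈ 48.946
Smallest integer k satisfying the bound: 49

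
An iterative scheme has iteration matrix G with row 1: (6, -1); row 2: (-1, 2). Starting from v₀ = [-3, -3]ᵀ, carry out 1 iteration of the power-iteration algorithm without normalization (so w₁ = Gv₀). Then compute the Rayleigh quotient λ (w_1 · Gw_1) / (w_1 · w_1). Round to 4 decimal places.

5.4615

w1 = Gv₀ = (-15, -3)
Gw1 = (-87, 9)
w1·Gw1 = (-15)·(-87) + (-3)·9 = 1278; w1·w1 = (-15)·(-15) + (-3)·(-3) = 234
λ ≈ 1278/234 = 5.4615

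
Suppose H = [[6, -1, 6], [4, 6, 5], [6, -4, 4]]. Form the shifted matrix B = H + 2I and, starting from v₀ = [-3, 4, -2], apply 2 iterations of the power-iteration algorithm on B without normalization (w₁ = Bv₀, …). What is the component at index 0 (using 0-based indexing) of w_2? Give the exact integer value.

-606

B = H + 2I has rows (8, -1, 6); (4, 8, 5); (6, -4, 6)
w1 = Bv₀ = (8·(-3) + (-1)·4 + 6·(-2); 4·(-3) + 8·4 + 5·(-2); 6·(-3) + (-4)·4 + 6·(-2)) = (-40, 10, -46)
w2 = Bw1 = (8·(-40) + (-1)·10 + 6·(-46); 4·(-40) + 8·10 + 5·(-46); 6·(-40) + (-4)·10 + 6·(-46)) = (-606, -310, -556)
Requested component of w2: -606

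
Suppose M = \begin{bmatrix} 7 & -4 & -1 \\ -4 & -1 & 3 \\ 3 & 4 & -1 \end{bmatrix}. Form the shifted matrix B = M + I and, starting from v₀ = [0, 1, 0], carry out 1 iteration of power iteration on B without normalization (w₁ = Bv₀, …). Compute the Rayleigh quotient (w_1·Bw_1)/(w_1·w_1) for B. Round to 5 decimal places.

3.00000

B = M + I has rows (8, -4, -1); (-4, 0, 3); (3, 4, 0)
w1 = Bv₀ = (8·0 + (-4)·1 + (-1)·0; (-4)·0 + 0·1 + 3·0; 3·0 + 4·1 + 0·0) = (-4, 0, 4)
Bw1 = (-36, 28, -12)
w1·Bw1 = 96; w1·w1 = 32; μ ≈ 96/32 = 3.00000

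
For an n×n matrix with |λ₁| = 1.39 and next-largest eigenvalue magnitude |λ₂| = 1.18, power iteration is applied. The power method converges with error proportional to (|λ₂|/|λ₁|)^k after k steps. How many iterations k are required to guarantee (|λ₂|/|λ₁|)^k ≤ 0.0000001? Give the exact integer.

99

|λ₂/λ₁| = 1.18/1.39 = 0.84892
Need k ≥ ln(0.0000001) / ln(0.84892) = -16.1181 / -0.1638 ≈ 98.407
Smallest integer k satisfying the bound: 99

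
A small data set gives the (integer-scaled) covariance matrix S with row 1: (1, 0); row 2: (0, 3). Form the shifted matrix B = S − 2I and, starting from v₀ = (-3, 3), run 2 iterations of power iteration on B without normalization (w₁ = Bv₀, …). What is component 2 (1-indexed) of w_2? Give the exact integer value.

3

B = S − 2I has rows (-1, 0); (0, 1)
w1 = Bv₀ = (3, 3)
w2 = Bw1 = (-3, 3)
Requested component of w2: 3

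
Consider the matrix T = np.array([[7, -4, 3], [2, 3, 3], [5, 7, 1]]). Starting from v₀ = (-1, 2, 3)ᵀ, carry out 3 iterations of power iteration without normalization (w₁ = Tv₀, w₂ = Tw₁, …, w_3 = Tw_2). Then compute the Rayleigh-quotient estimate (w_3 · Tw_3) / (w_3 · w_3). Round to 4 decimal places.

w1 = Tv₀ = (7·(-1) + (-4)·2 + 3·3; 2·(-1) + 3·2 + 3·3; 5·(-1) + 7·2 + 1·3) = (-6, 13, 12)
w2 = Tw1 = (7·(-6) + (-4)·13 + 3·12; 2·(-6) + 3·13 + 3·12; 5·(-6) + 7·13 + 1·12) = (-58, 63, 73)
w3 = Tw2 = (-439, 292, 224)
Tw3 = (-3569, 670, 73)
w3·Tw3 = (-439)·(-3569) + 292·670 + 224·73 = 1778783; w3·w3 = (-439)·(-439) + 292·292 + 224·224 = 328161
λ ≈ 1778783/328161 = 5.4205

λ ≈ 5.4205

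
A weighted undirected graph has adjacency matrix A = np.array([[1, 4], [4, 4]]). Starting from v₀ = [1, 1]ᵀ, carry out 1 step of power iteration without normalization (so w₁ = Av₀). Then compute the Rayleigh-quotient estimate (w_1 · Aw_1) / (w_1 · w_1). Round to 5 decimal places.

w1 = Av₀ = (1·1 + 4·1; 4·1 + 4·1) = (5, 8)
Aw1 = (37, 52)
w1·Aw1 = 5·37 + 8·52 = 601; w1·w1 = 5·5 + 8·8 = 89
λ ≈ 601/89 = 6.75281

λ ≈ 6.75281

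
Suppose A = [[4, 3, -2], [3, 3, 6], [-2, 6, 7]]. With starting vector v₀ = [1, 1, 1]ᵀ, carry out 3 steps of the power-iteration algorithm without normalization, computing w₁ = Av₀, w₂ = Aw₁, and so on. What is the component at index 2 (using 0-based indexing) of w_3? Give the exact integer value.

w1 = Av₀ = (5, 12, 11)
w2 = Aw1 = (34, 117, 139)
w3 = Aw2 = (209, 1287, 1607)
The requested component of w3 is 1607.

1607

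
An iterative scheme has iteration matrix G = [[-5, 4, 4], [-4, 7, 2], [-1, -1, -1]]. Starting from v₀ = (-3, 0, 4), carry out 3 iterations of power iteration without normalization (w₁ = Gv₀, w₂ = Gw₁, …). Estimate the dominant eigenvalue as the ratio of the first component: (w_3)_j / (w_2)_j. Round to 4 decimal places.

w1 = Gv₀ = ((-5)·(-3) + 4·0 + 4·4; (-4)·(-3) + 7·0 + 2·4; (-1)·(-3) + (-1)·0 + (-1)·4) = (31, 20, -1)
w2 = Gw1 = ((-5)·31 + 4·20 + 4·(-1); (-4)·31 + 7·20 + 2·(-1); (-1)·31 + (-1)·20 + (-1)·(-1)) = (-79, 14, -50)
w3 = Gw2 = (251, 314, 115)
Ratio at component: 251 / -79 = -3.1772

λ ≈ -3.1772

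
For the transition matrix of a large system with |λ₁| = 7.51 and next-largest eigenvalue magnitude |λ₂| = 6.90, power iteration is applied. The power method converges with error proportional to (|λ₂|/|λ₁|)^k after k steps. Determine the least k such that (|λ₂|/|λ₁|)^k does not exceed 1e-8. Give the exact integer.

|λ₂/λ₁| = 6.90/7.51 = 0.91877
Need k ≥ ln(1e-8) / ln(0.91877) = -18.4207 / -0.0847 ≈ 217.445
Smallest integer k satisfying the bound: 218

218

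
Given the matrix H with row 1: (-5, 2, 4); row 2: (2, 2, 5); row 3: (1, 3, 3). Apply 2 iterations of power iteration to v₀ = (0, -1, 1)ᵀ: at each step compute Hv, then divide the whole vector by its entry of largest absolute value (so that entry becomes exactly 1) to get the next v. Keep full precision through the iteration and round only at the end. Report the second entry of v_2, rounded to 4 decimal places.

0.9091

Hv0 = (2.00000, 3.00000, 0.00000); divide by 3.00000 → v1 = (0.66667, 1.00000, 0.00000)
Hv1 = (-1.33333, 3.33333, 3.66667); divide by 3.66667 → v2 = (-0.36364, 0.90909, 1.00000)
Requested entry of v2: 10/11 = 0.9091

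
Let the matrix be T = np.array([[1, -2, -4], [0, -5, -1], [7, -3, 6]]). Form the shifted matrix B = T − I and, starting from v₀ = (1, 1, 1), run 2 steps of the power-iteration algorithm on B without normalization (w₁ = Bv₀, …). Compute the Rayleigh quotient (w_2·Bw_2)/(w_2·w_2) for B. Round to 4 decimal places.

B = T − I has rows (0, -2, -4); (0, -6, -1); (7, -3, 5)
w1 = Bv₀ = (0·1 + (-2)·1 + (-4)·1; 0·1 + (-6)·1 + (-1)·1; 7·1 + (-3)·1 + 5·1) = (-6, -7, 9)
w2 = Bw1 = (0·(-6) + (-2)·(-7) + (-4)·9; 0·(-6) + (-6)·(-7) + (-1)·9; 7·(-6) + (-3)·(-7) + 5·9) = (-22, 33, 24)
Bw2 = (-162, -222, -133)
w2·Bw2 = -6954; w2·w2 = 2149; μ ≈ -6954/2149 = -3.2359

μ ≈ -3.2359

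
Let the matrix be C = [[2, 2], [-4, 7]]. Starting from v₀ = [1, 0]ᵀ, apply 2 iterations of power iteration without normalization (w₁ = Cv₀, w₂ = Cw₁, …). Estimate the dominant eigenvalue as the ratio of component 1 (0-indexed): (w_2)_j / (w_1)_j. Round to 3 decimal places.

w1 = Cv₀ = (2, -4)
w2 = Cw1 = (-4, -36)
Ratio at component: -36 / -4 = 9.000

9.000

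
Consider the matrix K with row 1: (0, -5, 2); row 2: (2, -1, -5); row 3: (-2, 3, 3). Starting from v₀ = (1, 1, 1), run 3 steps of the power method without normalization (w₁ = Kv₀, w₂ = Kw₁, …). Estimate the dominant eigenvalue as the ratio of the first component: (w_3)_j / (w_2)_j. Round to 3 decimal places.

4.357

w1 = Kv₀ = (0·1 + (-5)·1 + 2·1; 2·1 + (-1)·1 + (-5)·1; (-2)·1 + 3·1 + 3·1) = (-3, -4, 4)
w2 = Kw1 = (0·(-3) + (-5)·(-4) + 2·4; 2·(-3) + (-1)·(-4) + (-5)·4; (-2)·(-3) + 3·(-4) + 3·4) = (28, -22, 6)
w3 = Kw2 = (122, 48, -104)
Ratio at component: 122 / 28 = 4.357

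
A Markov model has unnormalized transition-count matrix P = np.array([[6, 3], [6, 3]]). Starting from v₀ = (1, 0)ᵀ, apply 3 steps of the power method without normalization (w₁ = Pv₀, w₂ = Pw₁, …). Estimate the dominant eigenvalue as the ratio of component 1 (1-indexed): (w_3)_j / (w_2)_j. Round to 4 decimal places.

λ ≈ 9.0000

w1 = Pv₀ = (6·1 + 3·0; 6·1 + 3·0) = (6, 6)
w2 = Pw1 = (6·6 + 3·6; 6·6 + 3·6) = (54, 54)
w3 = Pw2 = (486, 486)
Ratio at component: 486 / 54 = 9.0000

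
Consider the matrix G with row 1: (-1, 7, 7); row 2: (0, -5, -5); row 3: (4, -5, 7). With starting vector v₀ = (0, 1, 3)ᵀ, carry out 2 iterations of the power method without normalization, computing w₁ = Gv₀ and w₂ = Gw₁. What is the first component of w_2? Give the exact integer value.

w1 = Gv₀ = ((-1)·0 + 7·1 + 7·3; 0·0 + (-5)·1 + (-5)·3; 4·0 + (-5)·1 + 7·3) = (28, -20, 16)
w2 = Gw1 = ((-1)·28 + 7·(-20) + 7·16; 0·28 + (-5)·(-20) + (-5)·16; 4·28 + (-5)·(-20) + 7·16) = (-56, 20, 324)
The requested component of w2 is -56.

-56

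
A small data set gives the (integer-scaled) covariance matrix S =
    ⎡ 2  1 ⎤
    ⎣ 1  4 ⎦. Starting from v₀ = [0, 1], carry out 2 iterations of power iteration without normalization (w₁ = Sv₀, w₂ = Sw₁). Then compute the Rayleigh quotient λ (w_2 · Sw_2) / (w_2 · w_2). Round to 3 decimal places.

4.406

w1 = Sv₀ = (2·0 + 1·1; 1·0 + 4·1) = (1, 4)
w2 = Sw1 = (2·1 + 1·4; 1·1 + 4·4) = (6, 17)
Sw2 = (29, 74)
w2·Sw2 = 6·29 + 17·74 = 1432; w2·w2 = 6·6 + 17·17 = 325
λ ≈ 1432/325 = 4.406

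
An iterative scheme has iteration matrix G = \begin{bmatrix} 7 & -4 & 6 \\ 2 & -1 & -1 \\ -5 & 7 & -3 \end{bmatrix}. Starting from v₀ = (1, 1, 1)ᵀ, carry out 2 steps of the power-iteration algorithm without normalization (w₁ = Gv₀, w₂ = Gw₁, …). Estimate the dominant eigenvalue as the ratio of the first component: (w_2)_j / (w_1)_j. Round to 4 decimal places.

6.3333

w1 = Gv₀ = (9, 0, -1)
w2 = Gw1 = (57, 19, -42)
Ratio at component: 57 / 9 = 6.3333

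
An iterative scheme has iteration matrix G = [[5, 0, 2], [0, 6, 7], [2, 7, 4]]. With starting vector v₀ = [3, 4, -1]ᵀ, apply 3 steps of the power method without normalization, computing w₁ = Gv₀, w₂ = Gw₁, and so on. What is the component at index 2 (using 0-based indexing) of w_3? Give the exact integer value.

w1 = Gv₀ = (5·3 + 0·4 + 2·(-1); 0·3 + 6·4 + 7·(-1); 2·3 + 7·4 + 4·(-1)) = (13, 17, 30)
w2 = Gw1 = (5·13 + 0·17 + 2·30; 0·13 + 6·17 + 7·30; 2·13 + 7·17 + 4·30) = (125, 312, 265)
w3 = Gw2 = (1155, 3727, 3494)
The requested component of w3 is 3494.

3494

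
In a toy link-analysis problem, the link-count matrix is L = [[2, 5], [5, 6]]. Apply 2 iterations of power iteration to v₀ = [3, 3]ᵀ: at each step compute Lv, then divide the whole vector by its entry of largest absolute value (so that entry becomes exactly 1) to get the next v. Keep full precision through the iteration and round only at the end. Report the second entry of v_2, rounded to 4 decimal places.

1.0000

Lv0 = (21.00000, 33.00000); divide by 33.00000 → v1 = (0.63636, 1.00000)
Lv1 = (6.27273, 9.18182); divide by 9.18182 → v2 = (0.68317, 1.00000)
Requested entry of v2: 303/303 = 1.0000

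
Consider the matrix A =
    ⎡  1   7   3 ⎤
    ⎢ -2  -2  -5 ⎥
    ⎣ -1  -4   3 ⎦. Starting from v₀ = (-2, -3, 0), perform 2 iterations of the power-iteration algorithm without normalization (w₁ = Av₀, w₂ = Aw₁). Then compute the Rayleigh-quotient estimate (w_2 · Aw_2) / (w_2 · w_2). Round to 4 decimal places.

w1 = Av₀ = (1·(-2) + 7·(-3) + 3·0; (-2)·(-2) + (-2)·(-3) + (-5)·0; (-1)·(-2) + (-4)·(-3) + 3·0) = (-23, 10, 14)
w2 = Aw1 = (1·(-23) + 7·10 + 3·14; (-2)·(-23) + (-2)·10 + (-5)·14; (-1)·(-23) + (-4)·10 + 3·14) = (89, -44, 25)
Aw2 = (-144, -215, 162)
w2·Aw2 = 89·(-144) + (-44)·(-215) + 25·162 = 694; w2·w2 = 89·89 + (-44)·(-44) + 25·25 = 10482
λ ≈ 694/10482 = 0.0662

λ ≈ 0.0662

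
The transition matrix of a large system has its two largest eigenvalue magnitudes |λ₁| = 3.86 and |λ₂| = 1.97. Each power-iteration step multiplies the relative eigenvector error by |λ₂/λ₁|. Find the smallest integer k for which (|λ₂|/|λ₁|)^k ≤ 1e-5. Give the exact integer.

18

|λ₂/λ₁| = 1.97/3.86 = 0.51036
Need k ≥ ln(1e-5) / ln(0.51036) = -11.5129 / -0.6726 ≈ 17.116
Smallest integer k satisfying the bound: 18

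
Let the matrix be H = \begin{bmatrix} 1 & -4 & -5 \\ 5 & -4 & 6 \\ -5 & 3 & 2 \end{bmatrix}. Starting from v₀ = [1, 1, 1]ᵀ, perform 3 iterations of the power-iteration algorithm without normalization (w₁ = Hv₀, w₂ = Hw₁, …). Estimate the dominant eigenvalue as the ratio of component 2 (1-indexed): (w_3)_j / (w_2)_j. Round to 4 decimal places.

λ ≈ -6.7353

w1 = Hv₀ = (1·1 + (-4)·1 + (-5)·1; 5·1 + (-4)·1 + 6·1; (-5)·1 + 3·1 + 2·1) = (-8, 7, 0)
w2 = Hw1 = (1·(-8) + (-4)·7 + (-5)·0; 5·(-8) + (-4)·7 + 6·0; (-5)·(-8) + 3·7 + 2·0) = (-36, -68, 61)
w3 = Hw2 = (-69, 458, 98)
Ratio at component: 458 / -68 = -6.7353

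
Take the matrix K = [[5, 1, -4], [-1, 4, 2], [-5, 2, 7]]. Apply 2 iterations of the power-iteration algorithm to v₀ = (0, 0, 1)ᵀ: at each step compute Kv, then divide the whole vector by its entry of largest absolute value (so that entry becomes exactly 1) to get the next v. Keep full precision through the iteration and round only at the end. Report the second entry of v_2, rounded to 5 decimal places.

Kv0 = (-4.000000, 2.000000, 7.000000); divide by 7.000000 → v1 = (-0.571429, 0.285714, 1.000000)
Kv1 = (-6.571429, 3.714286, 10.428571); divide by 10.428571 → v2 = (-0.630137, 0.356164, 1.000000)
Requested entry of v2: 26/73 = 0.35616

0.35616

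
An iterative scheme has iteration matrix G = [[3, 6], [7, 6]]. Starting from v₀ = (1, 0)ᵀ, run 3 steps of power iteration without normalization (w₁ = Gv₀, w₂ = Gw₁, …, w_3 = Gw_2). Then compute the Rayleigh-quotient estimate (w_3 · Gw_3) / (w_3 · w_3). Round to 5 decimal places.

w1 = Gv₀ = (3, 7)
w2 = Gw1 = (51, 63)
w3 = Gw2 = (531, 735)
Gw3 = (6003, 8127)
w3·Gw3 = 531·6003 + 735·8127 = 9160938; w3·w3 = 531·531 + 735·735 = 822186
λ ≈ 9160938/822186 = 11.14217

λ ≈ 11.14217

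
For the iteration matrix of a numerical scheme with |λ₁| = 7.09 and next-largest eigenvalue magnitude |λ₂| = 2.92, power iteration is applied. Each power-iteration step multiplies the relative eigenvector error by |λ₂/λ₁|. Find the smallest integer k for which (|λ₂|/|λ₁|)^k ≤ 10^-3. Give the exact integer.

8

|λ₂/λ₁| = 2.92/7.09 = 0.41185
Need k ≥ ln(10^-3) / ln(0.41185) = -6.9078 / -0.8871 ≈ 7.787
Smallest integer k satisfying the bound: 8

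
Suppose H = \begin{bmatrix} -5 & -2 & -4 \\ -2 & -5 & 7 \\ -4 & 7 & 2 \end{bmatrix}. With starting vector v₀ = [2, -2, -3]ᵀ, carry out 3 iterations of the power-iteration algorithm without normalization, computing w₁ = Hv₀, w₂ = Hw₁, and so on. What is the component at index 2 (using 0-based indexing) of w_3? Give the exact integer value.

w1 = Hv₀ = (6, -15, -28)
w2 = Hw1 = (112, -133, -185)
w3 = Hw2 = (446, -854, -1749)
The requested component of w3 is -1749.

-1749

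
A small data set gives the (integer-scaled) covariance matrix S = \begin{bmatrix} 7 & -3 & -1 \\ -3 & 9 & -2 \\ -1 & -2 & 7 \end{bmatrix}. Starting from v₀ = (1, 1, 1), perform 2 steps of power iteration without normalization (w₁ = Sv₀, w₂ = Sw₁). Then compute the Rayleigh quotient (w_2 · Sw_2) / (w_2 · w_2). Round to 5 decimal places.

w1 = Sv₀ = (3, 4, 4)
w2 = Sw1 = (5, 19, 17)
Sw2 = (-39, 122, 76)
w2·Sw2 = 5·(-39) + 19·122 + 17·76 = 3415; w2·w2 = 5·5 + 19·19 + 17·17 = 675
λ ≈ 3415/675 = 5.05926

5.05926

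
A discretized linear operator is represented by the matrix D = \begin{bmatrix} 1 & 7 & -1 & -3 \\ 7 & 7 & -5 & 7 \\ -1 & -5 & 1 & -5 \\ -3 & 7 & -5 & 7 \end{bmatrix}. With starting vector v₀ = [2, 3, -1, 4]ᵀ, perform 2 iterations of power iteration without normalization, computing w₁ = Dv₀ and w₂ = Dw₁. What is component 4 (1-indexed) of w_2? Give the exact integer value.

966

w1 = Dv₀ = (12, 68, -38, 48)
w2 = Dw1 = (382, 1086, -630, 966)
The requested component of w2 is 966.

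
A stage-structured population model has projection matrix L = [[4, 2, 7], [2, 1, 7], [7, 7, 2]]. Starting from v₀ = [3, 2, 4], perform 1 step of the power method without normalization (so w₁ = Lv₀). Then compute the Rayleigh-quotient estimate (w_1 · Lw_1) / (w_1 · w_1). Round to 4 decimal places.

λ ≈ 13.2324

w1 = Lv₀ = (4·3 + 2·2 + 7·4; 2·3 + 1·2 + 7·4; 7·3 + 7·2 + 2·4) = (44, 36, 43)
Lw1 = (549, 425, 646)
w1·Lw1 = 44·549 + 36·425 + 43·646 = 67234; w1·w1 = 44·44 + 36·36 + 43·43 = 5081
λ ≈ 67234/5081 = 13.2324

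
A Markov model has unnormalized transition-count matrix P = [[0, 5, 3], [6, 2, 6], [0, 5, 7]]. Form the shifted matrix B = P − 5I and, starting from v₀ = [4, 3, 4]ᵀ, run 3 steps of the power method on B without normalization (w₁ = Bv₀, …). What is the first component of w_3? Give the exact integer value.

B = P − 5I has rows (-5, 5, 3); (6, -3, 6); (0, 5, 2)
w1 = Bv₀ = (7, 39, 23)
w2 = Bw1 = (229, 63, 241)
w3 = Bw2 = (-107, 2631, 797)
Requested component of w3: -107

-107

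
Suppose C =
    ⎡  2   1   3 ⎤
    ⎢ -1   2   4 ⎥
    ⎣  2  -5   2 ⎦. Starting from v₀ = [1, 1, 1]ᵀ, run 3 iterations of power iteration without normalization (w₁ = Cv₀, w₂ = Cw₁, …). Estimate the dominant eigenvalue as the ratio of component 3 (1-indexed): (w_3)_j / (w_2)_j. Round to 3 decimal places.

w1 = Cv₀ = (2·1 + 1·1 + 3·1; (-1)·1 + 2·1 + 4·1; 2·1 + (-5)·1 + 2·1) = (6, 5, -1)
w2 = Cw1 = (2·6 + 1·5 + 3·(-1); (-1)·6 + 2·5 + 4·(-1); 2·6 + (-5)·5 + 2·(-1)) = (14, 0, -15)
w3 = Cw2 = (-17, -74, -2)
Ratio at component: -2 / -15 = 0.133

0.133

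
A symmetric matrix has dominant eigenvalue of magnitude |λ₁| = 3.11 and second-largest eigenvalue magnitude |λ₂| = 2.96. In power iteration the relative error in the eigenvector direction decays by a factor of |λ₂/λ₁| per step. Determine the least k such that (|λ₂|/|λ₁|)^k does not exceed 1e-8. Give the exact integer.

373

|λ₂/λ₁| = 2.96/3.11 = 0.95177
Need k ≥ ln(1e-8) / ln(0.95177) = -18.4207 / -0.0494 ≈ 372.636
Smallest integer k satisfying the bound: 373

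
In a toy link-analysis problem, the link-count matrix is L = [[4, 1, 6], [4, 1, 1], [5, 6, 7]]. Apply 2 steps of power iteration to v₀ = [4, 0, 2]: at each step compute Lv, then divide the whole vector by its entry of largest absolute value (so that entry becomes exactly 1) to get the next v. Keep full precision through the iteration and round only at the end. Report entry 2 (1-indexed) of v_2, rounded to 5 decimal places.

Lv0 = (28.000000, 18.000000, 34.000000); divide by 34.000000 → v1 = (0.823529, 0.529412, 1.000000)
Lv1 = (9.823529, 4.823529, 14.294118); divide by 14.294118 → v2 = (0.687243, 0.337449, 1.000000)
Requested entry of v2: 164/486 = 0.33745

0.33745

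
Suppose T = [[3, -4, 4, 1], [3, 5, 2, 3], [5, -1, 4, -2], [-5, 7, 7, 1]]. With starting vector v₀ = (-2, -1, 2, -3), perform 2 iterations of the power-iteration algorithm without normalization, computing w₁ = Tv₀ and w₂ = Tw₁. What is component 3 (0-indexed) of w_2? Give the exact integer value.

w1 = Tv₀ = (3·(-2) + (-4)·(-1) + 4·2 + 1·(-3); 3·(-2) + 5·(-1) + 2·2 + 3·(-3); 5·(-2) + (-1)·(-1) + 4·2 + (-2)·(-3); (-5)·(-2) + 7·(-1) + 7·2 + 1·(-3)) = (3, -16, 5, 14)
w2 = Tw1 = (3·3 + (-4)·(-16) + 4·5 + 1·14; 3·3 + 5·(-16) + 2·5 + 3·14; 5·3 + (-1)·(-16) + 4·5 + (-2)·14; (-5)·3 + 7·(-16) + 7·5 + 1·14) = (107, -19, 23, -78)
The requested component of w2 is -78.

-78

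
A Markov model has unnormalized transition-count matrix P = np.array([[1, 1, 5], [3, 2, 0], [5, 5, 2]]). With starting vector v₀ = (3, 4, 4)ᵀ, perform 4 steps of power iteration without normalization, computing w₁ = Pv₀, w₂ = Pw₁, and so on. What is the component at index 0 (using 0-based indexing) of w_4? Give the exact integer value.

15321

w1 = Pv₀ = (1·3 + 1·4 + 5·4; 3·3 + 2·4 + 0·4; 5·3 + 5·4 + 2·4) = (27, 17, 43)
w2 = Pw1 = (1·27 + 1·17 + 5·43; 3·27 + 2·17 + 0·43; 5·27 + 5·17 + 2·43) = (259, 115, 306)
w3 = Pw2 = (1904, 1007, 2482)
w4 = Pw3 = (15321, 7726, 19519)
The requested component of w4 is 15321.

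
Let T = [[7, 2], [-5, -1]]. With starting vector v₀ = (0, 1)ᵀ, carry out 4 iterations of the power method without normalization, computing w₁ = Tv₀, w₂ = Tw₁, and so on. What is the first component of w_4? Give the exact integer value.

360

w1 = Tv₀ = (2, -1)
w2 = Tw1 = (12, -9)
w3 = Tw2 = (66, -51)
w4 = Tw3 = (360, -279)
The requested component of w4 is 360.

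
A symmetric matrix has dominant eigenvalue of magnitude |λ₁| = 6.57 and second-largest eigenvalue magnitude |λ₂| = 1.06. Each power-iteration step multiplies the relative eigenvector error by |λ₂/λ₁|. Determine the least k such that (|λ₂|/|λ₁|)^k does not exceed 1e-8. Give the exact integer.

|λ₂/λ₁| = 1.06/6.57 = 0.16134
Need k ≥ ln(1e-8) / ln(0.16134) = -18.4207 / -1.8242 ≈ 10.098
Smallest integer k satisfying the bound: 11

11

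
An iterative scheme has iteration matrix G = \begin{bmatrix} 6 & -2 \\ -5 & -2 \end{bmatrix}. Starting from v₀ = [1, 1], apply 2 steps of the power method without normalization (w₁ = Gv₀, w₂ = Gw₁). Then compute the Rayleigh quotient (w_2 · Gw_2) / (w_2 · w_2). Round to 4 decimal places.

λ ≈ 6.8838

w1 = Gv₀ = (6·1 + (-2)·1; (-5)·1 + (-2)·1) = (4, -7)
w2 = Gw1 = (6·4 + (-2)·(-7); (-5)·4 + (-2)·(-7)) = (38, -6)
Gw2 = (240, -178)
w2·Gw2 = 38·240 + (-6)·(-178) = 10188; w2·w2 = 38·38 + (-6)·(-6) = 1480
λ ≈ 10188/1480 = 6.8838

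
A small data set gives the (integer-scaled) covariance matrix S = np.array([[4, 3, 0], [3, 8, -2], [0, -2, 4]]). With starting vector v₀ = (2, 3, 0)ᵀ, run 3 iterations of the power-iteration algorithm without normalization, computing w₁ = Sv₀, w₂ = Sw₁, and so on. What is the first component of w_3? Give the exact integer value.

1541

w1 = Sv₀ = (4·2 + 3·3 + 0·0; 3·2 + 8·3 + (-2)·0; 0·2 + (-2)·3 + 4·0) = (17, 30, -6)
w2 = Sw1 = (4·17 + 3·30 + 0·(-6); 3·17 + 8·30 + (-2)·(-6); 0·17 + (-2)·30 + 4·(-6)) = (158, 303, -84)
w3 = Sw2 = (1541, 3066, -942)
The requested component of w3 is 1541.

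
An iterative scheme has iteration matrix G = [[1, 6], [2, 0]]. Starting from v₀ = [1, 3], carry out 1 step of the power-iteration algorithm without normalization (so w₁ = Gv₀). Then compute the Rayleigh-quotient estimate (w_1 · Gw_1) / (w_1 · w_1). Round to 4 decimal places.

w1 = Gv₀ = (1·1 + 6·3; 2·1 + 0·3) = (19, 2)
Gw1 = (31, 38)
w1·Gw1 = 19·31 + 2·38 = 665; w1·w1 = 19·19 + 2·2 = 365
λ ≈ 665/365 = 1.8219

λ ≈ 1.8219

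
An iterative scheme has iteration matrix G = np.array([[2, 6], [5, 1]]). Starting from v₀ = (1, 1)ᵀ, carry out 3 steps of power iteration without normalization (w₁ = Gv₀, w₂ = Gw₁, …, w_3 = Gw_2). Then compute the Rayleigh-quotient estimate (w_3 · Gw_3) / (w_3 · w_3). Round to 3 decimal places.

w1 = Gv₀ = (8, 6)
w2 = Gw1 = (52, 46)
w3 = Gw2 = (380, 306)
Gw3 = (2596, 2206)
w3·Gw3 = 380·2596 + 306·2206 = 1661516; w3·w3 = 380·380 + 306·306 = 238036
λ ≈ 1661516/238036 = 6.980

6.980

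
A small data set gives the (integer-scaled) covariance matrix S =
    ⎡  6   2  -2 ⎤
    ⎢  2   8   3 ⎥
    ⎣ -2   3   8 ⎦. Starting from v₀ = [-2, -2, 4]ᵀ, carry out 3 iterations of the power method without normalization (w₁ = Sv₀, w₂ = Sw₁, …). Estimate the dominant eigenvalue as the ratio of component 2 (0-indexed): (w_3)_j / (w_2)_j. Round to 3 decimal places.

9.417

w1 = Sv₀ = (-24, -8, 30)
w2 = Sw1 = (-220, -22, 264)
w3 = Sw2 = (-1892, 176, 2486)
Ratio at component: 2486 / 264 = 9.417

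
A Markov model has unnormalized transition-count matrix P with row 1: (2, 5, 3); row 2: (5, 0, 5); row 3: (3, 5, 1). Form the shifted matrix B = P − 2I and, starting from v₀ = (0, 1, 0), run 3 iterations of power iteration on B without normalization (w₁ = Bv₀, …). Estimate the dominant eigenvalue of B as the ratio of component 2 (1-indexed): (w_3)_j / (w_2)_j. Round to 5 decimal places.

B = P − 2I has rows (0, 5, 3); (5, -2, 5); (3, 5, -1)
w1 = Bv₀ = (0·0 + 5·1 + 3·0; 5·0 + (-2)·1 + 5·0; 3·0 + 5·1 + (-1)·0) = (5, -2, 5)
w2 = Bw1 = (0·5 + 5·(-2) + 3·5; 5·5 + (-2)·(-2) + 5·5; 3·5 + 5·(-2) + (-1)·5) = (5, 54, 0)
w3 = Bw2 = (270, -83, 285)
Ratio: -83/54 = -1.53704

-1.53704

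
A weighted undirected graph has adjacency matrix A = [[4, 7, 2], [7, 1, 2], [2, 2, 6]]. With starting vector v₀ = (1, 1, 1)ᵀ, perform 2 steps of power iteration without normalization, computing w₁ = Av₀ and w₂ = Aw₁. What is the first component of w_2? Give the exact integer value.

142

w1 = Av₀ = (13, 10, 10)
w2 = Aw1 = (142, 121, 106)
The requested component of w2 is 142.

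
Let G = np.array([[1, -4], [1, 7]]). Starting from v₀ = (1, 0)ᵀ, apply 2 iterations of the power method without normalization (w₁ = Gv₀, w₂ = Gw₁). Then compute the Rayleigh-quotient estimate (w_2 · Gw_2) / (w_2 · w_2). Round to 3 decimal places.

7.247

w1 = Gv₀ = (1·1 + (-4)·0; 1·1 + 7·0) = (1, 1)
w2 = Gw1 = (1·1 + (-4)·1; 1·1 + 7·1) = (-3, 8)
Gw2 = (-35, 53)
w2·Gw2 = (-3)·(-35) + 8·53 = 529; w2·w2 = (-3)·(-3) + 8·8 = 73
λ ≈ 529/73 = 7.247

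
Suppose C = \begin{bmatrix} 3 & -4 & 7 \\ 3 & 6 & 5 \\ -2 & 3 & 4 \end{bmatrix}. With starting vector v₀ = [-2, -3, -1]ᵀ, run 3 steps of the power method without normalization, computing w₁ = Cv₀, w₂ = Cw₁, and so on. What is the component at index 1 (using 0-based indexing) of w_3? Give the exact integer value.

w1 = Cv₀ = (3·(-2) + (-4)·(-3) + 7·(-1); 3·(-2) + 6·(-3) + 5·(-1); (-2)·(-2) + 3·(-3) + 4·(-1)) = (-1, -29, -9)
w2 = Cw1 = (3·(-1) + (-4)·(-29) + 7·(-9); 3·(-1) + 6·(-29) + 5·(-9); (-2)·(-1) + 3·(-29) + 4·(-9)) = (50, -222, -121)
w3 = Cw2 = (191, -1787, -1250)
The requested component of w3 is -1787.

-1787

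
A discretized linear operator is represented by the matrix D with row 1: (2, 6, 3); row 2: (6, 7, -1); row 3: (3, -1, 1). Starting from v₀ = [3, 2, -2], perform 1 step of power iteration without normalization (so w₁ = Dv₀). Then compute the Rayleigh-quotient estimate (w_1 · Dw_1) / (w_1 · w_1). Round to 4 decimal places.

λ ≈ 10.0536

w1 = Dv₀ = (12, 34, 5)
Dw1 = (243, 305, 7)
w1·Dw1 = 12·243 + 34·305 + 5·7 = 13321; w1·w1 = 12·12 + 34·34 + 5·5 = 1325
λ ≈ 13321/1325 = 10.0536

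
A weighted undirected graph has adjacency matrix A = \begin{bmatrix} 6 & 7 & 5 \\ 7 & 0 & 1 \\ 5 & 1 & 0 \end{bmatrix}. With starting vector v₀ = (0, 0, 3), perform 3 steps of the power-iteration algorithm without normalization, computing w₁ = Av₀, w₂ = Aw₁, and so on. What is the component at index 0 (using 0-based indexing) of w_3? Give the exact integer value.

w1 = Av₀ = (6·0 + 7·0 + 5·3; 7·0 + 0·0 + 1·3; 5·0 + 1·0 + 0·3) = (15, 3, 0)
w2 = Aw1 = (6·15 + 7·3 + 5·0; 7·15 + 0·3 + 1·0; 5·15 + 1·3 + 0·0) = (111, 105, 78)
w3 = Aw2 = (1791, 855, 660)
The requested component of w3 is 1791.

1791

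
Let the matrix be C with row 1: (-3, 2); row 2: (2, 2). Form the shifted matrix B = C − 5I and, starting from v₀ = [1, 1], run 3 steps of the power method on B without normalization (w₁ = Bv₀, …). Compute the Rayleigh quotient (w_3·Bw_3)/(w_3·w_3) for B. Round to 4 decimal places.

B = C − 5I has rows (-8, 2); (2, -3)
w1 = Bv₀ = ((-8)·1 + 2·1; 2·1 + (-3)·1) = (-6, -1)
w2 = Bw1 = ((-8)·(-6) + 2·(-1); 2·(-6) + (-3)·(-1)) = (46, -9)
w3 = Bw2 = (-386, 119)
Bw3 = (3326, -1129)
w3·Bw3 = -1418187; w3·w3 = 163157; μ ≈ -1418187/163157 = -8.6922

μ ≈ -8.6922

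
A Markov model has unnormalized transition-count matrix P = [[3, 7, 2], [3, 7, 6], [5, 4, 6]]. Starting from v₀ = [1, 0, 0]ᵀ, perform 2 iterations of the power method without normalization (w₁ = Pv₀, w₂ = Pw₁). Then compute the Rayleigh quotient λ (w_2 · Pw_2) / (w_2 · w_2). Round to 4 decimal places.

14.6353

w1 = Pv₀ = (3, 3, 5)
w2 = Pw1 = (40, 60, 57)
Pw2 = (654, 882, 782)
w2·Pw2 = 40·654 + 60·882 + 57·782 = 123654; w2·w2 = 40·40 + 60·60 + 57·57 = 8449
λ ≈ 123654/8449 = 14.6353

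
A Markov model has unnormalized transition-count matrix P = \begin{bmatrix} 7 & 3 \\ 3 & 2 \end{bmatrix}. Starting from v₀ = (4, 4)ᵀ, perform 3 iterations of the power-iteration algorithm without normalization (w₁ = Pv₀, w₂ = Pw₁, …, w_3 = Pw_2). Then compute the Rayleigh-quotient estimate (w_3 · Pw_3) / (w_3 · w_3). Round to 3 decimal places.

8.405

w1 = Pv₀ = (40, 20)
w2 = Pw1 = (340, 160)
w3 = Pw2 = (2860, 1340)
Pw3 = (24040, 11260)
w3·Pw3 = 2860·24040 + 1340·11260 = 83842800; w3·w3 = 2860·2860 + 1340·1340 = 9975200
λ ≈ 83842800/9975200 = 8.405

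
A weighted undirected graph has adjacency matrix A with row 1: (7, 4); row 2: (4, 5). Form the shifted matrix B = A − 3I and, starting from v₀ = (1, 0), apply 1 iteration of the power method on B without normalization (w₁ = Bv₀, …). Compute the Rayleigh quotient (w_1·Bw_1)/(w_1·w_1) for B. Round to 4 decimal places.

7.0000

B = A − 3I has rows (4, 4); (4, 2)
w1 = Bv₀ = (4·1 + 4·0; 4·1 + 2·0) = (4, 4)
Bw1 = (32, 24)
w1·Bw1 = 224; w1·w1 = 32; μ ≈ 224/32 = 7.0000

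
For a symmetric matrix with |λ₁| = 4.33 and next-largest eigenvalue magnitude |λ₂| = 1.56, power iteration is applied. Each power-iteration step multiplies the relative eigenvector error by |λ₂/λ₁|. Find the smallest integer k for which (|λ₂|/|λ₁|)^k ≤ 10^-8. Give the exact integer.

|λ₂/λ₁| = 1.56/4.33 = 0.36028
Need k ≥ ln(10^-8) / ln(0.36028) = -18.4207 / -1.0209 ≈ 18.044
Smallest integer k satisfying the bound: 19

19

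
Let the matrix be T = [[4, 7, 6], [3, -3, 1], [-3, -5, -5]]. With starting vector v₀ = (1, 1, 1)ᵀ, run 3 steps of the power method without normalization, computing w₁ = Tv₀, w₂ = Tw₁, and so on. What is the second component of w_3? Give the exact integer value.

-105

w1 = Tv₀ = (17, 1, -13)
w2 = Tw1 = (-3, 35, 9)
w3 = Tw2 = (287, -105, -211)
The requested component of w3 is -105.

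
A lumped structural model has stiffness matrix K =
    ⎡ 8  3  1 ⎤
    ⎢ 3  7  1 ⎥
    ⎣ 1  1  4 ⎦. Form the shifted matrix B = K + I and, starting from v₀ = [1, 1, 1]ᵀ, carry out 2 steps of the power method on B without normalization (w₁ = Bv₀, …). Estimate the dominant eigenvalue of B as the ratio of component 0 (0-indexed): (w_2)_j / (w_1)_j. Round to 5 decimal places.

B = K + I has rows (9, 3, 1); (3, 8, 1); (1, 1, 5)
w1 = Bv₀ = (9·1 + 3·1 + 1·1; 3·1 + 8·1 + 1·1; 1·1 + 1·1 + 5·1) = (13, 12, 7)
w2 = Bw1 = (9·13 + 3·12 + 1·7; 3·13 + 8·12 + 1·7; 1·13 + 1·12 + 5·7) = (160, 142, 60)
Ratio: 160/13 = 12.30769

12.30769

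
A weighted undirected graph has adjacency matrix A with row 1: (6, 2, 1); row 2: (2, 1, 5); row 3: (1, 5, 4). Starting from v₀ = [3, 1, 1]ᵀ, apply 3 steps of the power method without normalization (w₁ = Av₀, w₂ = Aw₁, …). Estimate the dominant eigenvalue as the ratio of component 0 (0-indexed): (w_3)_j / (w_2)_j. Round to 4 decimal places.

8.2037

w1 = Av₀ = (21, 12, 12)
w2 = Aw1 = (162, 114, 129)
w3 = Aw2 = (1329, 1083, 1248)
Ratio at component: 1329 / 162 = 8.2037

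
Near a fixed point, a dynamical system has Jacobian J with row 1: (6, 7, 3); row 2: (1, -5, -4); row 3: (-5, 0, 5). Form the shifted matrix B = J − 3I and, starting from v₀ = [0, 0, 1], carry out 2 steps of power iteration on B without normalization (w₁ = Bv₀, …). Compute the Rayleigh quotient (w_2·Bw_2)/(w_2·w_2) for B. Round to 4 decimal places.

μ ≈ -6.8587

B = J − 3I has rows (3, 7, 3); (1, -8, -4); (-5, 0, 2)
w1 = Bv₀ = (3·0 + 7·0 + 3·1; 1·0 + (-8)·0 + (-4)·1; (-5)·0 + 0·0 + 2·1) = (3, -4, 2)
w2 = Bw1 = (3·3 + 7·(-4) + 3·2; 1·3 + (-8)·(-4) + (-4)·2; (-5)·3 + 0·(-4) + 2·2) = (-13, 27, -11)
Bw2 = (117, -185, 43)
w2·Bw2 = -6989; w2·w2 = 1019; μ ≈ -6989/1019 = -6.8587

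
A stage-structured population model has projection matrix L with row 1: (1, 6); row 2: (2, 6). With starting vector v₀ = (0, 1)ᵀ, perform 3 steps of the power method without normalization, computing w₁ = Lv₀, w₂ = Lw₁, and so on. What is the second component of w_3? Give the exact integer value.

w1 = Lv₀ = (6, 6)
w2 = Lw1 = (42, 48)
w3 = Lw2 = (330, 372)
The requested component of w3 is 372.

372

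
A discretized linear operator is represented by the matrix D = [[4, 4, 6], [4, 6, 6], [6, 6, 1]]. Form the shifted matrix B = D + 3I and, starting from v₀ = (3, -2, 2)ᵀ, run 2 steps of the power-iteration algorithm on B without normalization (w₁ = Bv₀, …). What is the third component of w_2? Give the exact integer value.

B = D + 3I has rows (7, 4, 6); (4, 9, 6); (6, 6, 4)
w1 = Bv₀ = (25, 6, 14)
w2 = Bw1 = (283, 238, 242)
Requested component of w2: 242

242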